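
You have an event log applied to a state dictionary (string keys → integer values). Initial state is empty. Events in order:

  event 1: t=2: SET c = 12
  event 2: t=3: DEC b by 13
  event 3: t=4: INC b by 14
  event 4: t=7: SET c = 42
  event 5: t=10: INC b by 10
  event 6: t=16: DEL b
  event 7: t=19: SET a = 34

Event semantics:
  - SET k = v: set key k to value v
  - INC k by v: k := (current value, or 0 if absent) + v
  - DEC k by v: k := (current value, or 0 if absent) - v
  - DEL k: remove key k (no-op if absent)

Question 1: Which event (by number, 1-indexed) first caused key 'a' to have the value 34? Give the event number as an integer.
Looking for first event where a becomes 34:
  event 7: a (absent) -> 34  <-- first match

Answer: 7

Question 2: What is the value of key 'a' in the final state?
Answer: 34

Derivation:
Track key 'a' through all 7 events:
  event 1 (t=2: SET c = 12): a unchanged
  event 2 (t=3: DEC b by 13): a unchanged
  event 3 (t=4: INC b by 14): a unchanged
  event 4 (t=7: SET c = 42): a unchanged
  event 5 (t=10: INC b by 10): a unchanged
  event 6 (t=16: DEL b): a unchanged
  event 7 (t=19: SET a = 34): a (absent) -> 34
Final: a = 34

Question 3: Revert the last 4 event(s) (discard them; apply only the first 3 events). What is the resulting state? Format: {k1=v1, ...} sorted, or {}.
Answer: {b=1, c=12}

Derivation:
Keep first 3 events (discard last 4):
  after event 1 (t=2: SET c = 12): {c=12}
  after event 2 (t=3: DEC b by 13): {b=-13, c=12}
  after event 3 (t=4: INC b by 14): {b=1, c=12}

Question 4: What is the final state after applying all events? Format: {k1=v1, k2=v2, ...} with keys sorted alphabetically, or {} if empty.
  after event 1 (t=2: SET c = 12): {c=12}
  after event 2 (t=3: DEC b by 13): {b=-13, c=12}
  after event 3 (t=4: INC b by 14): {b=1, c=12}
  after event 4 (t=7: SET c = 42): {b=1, c=42}
  after event 5 (t=10: INC b by 10): {b=11, c=42}
  after event 6 (t=16: DEL b): {c=42}
  after event 7 (t=19: SET a = 34): {a=34, c=42}

Answer: {a=34, c=42}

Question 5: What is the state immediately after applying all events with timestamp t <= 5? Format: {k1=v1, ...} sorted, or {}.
Apply events with t <= 5 (3 events):
  after event 1 (t=2: SET c = 12): {c=12}
  after event 2 (t=3: DEC b by 13): {b=-13, c=12}
  after event 3 (t=4: INC b by 14): {b=1, c=12}

Answer: {b=1, c=12}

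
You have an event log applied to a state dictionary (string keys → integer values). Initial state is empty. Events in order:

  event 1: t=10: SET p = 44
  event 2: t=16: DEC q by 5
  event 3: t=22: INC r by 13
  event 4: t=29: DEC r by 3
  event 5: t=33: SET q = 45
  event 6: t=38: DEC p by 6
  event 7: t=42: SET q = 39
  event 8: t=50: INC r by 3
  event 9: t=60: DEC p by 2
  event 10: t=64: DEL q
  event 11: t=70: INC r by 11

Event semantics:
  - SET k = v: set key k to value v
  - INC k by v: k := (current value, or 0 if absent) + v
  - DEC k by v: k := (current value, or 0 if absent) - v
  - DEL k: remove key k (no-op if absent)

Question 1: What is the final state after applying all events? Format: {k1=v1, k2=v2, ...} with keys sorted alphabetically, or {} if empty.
Answer: {p=36, r=24}

Derivation:
  after event 1 (t=10: SET p = 44): {p=44}
  after event 2 (t=16: DEC q by 5): {p=44, q=-5}
  after event 3 (t=22: INC r by 13): {p=44, q=-5, r=13}
  after event 4 (t=29: DEC r by 3): {p=44, q=-5, r=10}
  after event 5 (t=33: SET q = 45): {p=44, q=45, r=10}
  after event 6 (t=38: DEC p by 6): {p=38, q=45, r=10}
  after event 7 (t=42: SET q = 39): {p=38, q=39, r=10}
  after event 8 (t=50: INC r by 3): {p=38, q=39, r=13}
  after event 9 (t=60: DEC p by 2): {p=36, q=39, r=13}
  after event 10 (t=64: DEL q): {p=36, r=13}
  after event 11 (t=70: INC r by 11): {p=36, r=24}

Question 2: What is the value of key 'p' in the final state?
Track key 'p' through all 11 events:
  event 1 (t=10: SET p = 44): p (absent) -> 44
  event 2 (t=16: DEC q by 5): p unchanged
  event 3 (t=22: INC r by 13): p unchanged
  event 4 (t=29: DEC r by 3): p unchanged
  event 5 (t=33: SET q = 45): p unchanged
  event 6 (t=38: DEC p by 6): p 44 -> 38
  event 7 (t=42: SET q = 39): p unchanged
  event 8 (t=50: INC r by 3): p unchanged
  event 9 (t=60: DEC p by 2): p 38 -> 36
  event 10 (t=64: DEL q): p unchanged
  event 11 (t=70: INC r by 11): p unchanged
Final: p = 36

Answer: 36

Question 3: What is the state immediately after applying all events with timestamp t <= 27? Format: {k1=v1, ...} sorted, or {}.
Apply events with t <= 27 (3 events):
  after event 1 (t=10: SET p = 44): {p=44}
  after event 2 (t=16: DEC q by 5): {p=44, q=-5}
  after event 3 (t=22: INC r by 13): {p=44, q=-5, r=13}

Answer: {p=44, q=-5, r=13}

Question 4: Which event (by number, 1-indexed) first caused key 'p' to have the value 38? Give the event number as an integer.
Looking for first event where p becomes 38:
  event 1: p = 44
  event 2: p = 44
  event 3: p = 44
  event 4: p = 44
  event 5: p = 44
  event 6: p 44 -> 38  <-- first match

Answer: 6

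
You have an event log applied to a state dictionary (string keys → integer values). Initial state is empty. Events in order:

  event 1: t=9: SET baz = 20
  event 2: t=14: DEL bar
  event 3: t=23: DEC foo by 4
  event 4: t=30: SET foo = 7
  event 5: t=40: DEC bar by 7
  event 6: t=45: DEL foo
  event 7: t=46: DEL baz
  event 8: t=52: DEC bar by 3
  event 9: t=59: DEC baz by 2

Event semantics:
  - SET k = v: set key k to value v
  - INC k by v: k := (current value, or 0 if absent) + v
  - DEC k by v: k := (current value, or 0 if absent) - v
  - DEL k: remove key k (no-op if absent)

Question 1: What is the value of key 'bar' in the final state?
Track key 'bar' through all 9 events:
  event 1 (t=9: SET baz = 20): bar unchanged
  event 2 (t=14: DEL bar): bar (absent) -> (absent)
  event 3 (t=23: DEC foo by 4): bar unchanged
  event 4 (t=30: SET foo = 7): bar unchanged
  event 5 (t=40: DEC bar by 7): bar (absent) -> -7
  event 6 (t=45: DEL foo): bar unchanged
  event 7 (t=46: DEL baz): bar unchanged
  event 8 (t=52: DEC bar by 3): bar -7 -> -10
  event 9 (t=59: DEC baz by 2): bar unchanged
Final: bar = -10

Answer: -10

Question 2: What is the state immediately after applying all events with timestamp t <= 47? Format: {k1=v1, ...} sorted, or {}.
Apply events with t <= 47 (7 events):
  after event 1 (t=9: SET baz = 20): {baz=20}
  after event 2 (t=14: DEL bar): {baz=20}
  after event 3 (t=23: DEC foo by 4): {baz=20, foo=-4}
  after event 4 (t=30: SET foo = 7): {baz=20, foo=7}
  after event 5 (t=40: DEC bar by 7): {bar=-7, baz=20, foo=7}
  after event 6 (t=45: DEL foo): {bar=-7, baz=20}
  after event 7 (t=46: DEL baz): {bar=-7}

Answer: {bar=-7}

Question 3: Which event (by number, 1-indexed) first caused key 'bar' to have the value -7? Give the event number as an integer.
Answer: 5

Derivation:
Looking for first event where bar becomes -7:
  event 5: bar (absent) -> -7  <-- first match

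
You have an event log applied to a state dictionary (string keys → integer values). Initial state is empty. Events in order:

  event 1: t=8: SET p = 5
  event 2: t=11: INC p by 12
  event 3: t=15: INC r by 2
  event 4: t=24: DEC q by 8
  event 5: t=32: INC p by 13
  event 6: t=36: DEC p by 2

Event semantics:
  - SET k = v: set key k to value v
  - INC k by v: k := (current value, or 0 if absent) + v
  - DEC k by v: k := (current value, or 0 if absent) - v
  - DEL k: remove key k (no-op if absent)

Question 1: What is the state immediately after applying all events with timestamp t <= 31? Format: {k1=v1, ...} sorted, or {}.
Answer: {p=17, q=-8, r=2}

Derivation:
Apply events with t <= 31 (4 events):
  after event 1 (t=8: SET p = 5): {p=5}
  after event 2 (t=11: INC p by 12): {p=17}
  after event 3 (t=15: INC r by 2): {p=17, r=2}
  after event 4 (t=24: DEC q by 8): {p=17, q=-8, r=2}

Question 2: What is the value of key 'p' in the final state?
Track key 'p' through all 6 events:
  event 1 (t=8: SET p = 5): p (absent) -> 5
  event 2 (t=11: INC p by 12): p 5 -> 17
  event 3 (t=15: INC r by 2): p unchanged
  event 4 (t=24: DEC q by 8): p unchanged
  event 5 (t=32: INC p by 13): p 17 -> 30
  event 6 (t=36: DEC p by 2): p 30 -> 28
Final: p = 28

Answer: 28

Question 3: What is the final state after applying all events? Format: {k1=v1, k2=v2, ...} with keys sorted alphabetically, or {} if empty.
  after event 1 (t=8: SET p = 5): {p=5}
  after event 2 (t=11: INC p by 12): {p=17}
  after event 3 (t=15: INC r by 2): {p=17, r=2}
  after event 4 (t=24: DEC q by 8): {p=17, q=-8, r=2}
  after event 5 (t=32: INC p by 13): {p=30, q=-8, r=2}
  after event 6 (t=36: DEC p by 2): {p=28, q=-8, r=2}

Answer: {p=28, q=-8, r=2}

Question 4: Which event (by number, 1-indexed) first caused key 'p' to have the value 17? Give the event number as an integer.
Looking for first event where p becomes 17:
  event 1: p = 5
  event 2: p 5 -> 17  <-- first match

Answer: 2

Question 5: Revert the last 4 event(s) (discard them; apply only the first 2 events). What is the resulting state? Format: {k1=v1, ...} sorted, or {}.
Keep first 2 events (discard last 4):
  after event 1 (t=8: SET p = 5): {p=5}
  after event 2 (t=11: INC p by 12): {p=17}

Answer: {p=17}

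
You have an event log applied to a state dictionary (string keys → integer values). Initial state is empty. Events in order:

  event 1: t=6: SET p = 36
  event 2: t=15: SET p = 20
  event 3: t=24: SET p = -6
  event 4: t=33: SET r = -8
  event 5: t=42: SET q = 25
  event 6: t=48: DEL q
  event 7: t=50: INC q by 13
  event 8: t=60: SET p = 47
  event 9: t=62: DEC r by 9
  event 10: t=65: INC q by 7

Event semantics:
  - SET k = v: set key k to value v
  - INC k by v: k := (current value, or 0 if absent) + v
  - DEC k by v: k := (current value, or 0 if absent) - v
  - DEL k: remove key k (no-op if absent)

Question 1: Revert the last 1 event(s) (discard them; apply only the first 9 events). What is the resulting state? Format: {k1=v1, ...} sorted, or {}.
Answer: {p=47, q=13, r=-17}

Derivation:
Keep first 9 events (discard last 1):
  after event 1 (t=6: SET p = 36): {p=36}
  after event 2 (t=15: SET p = 20): {p=20}
  after event 3 (t=24: SET p = -6): {p=-6}
  after event 4 (t=33: SET r = -8): {p=-6, r=-8}
  after event 5 (t=42: SET q = 25): {p=-6, q=25, r=-8}
  after event 6 (t=48: DEL q): {p=-6, r=-8}
  after event 7 (t=50: INC q by 13): {p=-6, q=13, r=-8}
  after event 8 (t=60: SET p = 47): {p=47, q=13, r=-8}
  after event 9 (t=62: DEC r by 9): {p=47, q=13, r=-17}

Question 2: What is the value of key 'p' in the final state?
Answer: 47

Derivation:
Track key 'p' through all 10 events:
  event 1 (t=6: SET p = 36): p (absent) -> 36
  event 2 (t=15: SET p = 20): p 36 -> 20
  event 3 (t=24: SET p = -6): p 20 -> -6
  event 4 (t=33: SET r = -8): p unchanged
  event 5 (t=42: SET q = 25): p unchanged
  event 6 (t=48: DEL q): p unchanged
  event 7 (t=50: INC q by 13): p unchanged
  event 8 (t=60: SET p = 47): p -6 -> 47
  event 9 (t=62: DEC r by 9): p unchanged
  event 10 (t=65: INC q by 7): p unchanged
Final: p = 47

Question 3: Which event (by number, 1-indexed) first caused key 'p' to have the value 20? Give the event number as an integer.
Answer: 2

Derivation:
Looking for first event where p becomes 20:
  event 1: p = 36
  event 2: p 36 -> 20  <-- first match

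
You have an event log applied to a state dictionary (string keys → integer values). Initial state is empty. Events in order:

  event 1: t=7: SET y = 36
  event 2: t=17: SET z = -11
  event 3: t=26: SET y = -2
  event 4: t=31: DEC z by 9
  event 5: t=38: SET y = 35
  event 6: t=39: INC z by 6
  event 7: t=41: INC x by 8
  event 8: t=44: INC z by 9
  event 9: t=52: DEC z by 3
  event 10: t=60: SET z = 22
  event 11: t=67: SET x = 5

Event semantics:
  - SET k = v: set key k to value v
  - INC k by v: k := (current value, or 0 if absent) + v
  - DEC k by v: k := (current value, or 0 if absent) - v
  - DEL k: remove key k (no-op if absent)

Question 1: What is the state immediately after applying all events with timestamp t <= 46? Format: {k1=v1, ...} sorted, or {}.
Answer: {x=8, y=35, z=-5}

Derivation:
Apply events with t <= 46 (8 events):
  after event 1 (t=7: SET y = 36): {y=36}
  after event 2 (t=17: SET z = -11): {y=36, z=-11}
  after event 3 (t=26: SET y = -2): {y=-2, z=-11}
  after event 4 (t=31: DEC z by 9): {y=-2, z=-20}
  after event 5 (t=38: SET y = 35): {y=35, z=-20}
  after event 6 (t=39: INC z by 6): {y=35, z=-14}
  after event 7 (t=41: INC x by 8): {x=8, y=35, z=-14}
  after event 8 (t=44: INC z by 9): {x=8, y=35, z=-5}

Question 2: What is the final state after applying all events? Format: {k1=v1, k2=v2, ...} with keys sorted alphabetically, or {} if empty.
Answer: {x=5, y=35, z=22}

Derivation:
  after event 1 (t=7: SET y = 36): {y=36}
  after event 2 (t=17: SET z = -11): {y=36, z=-11}
  after event 3 (t=26: SET y = -2): {y=-2, z=-11}
  after event 4 (t=31: DEC z by 9): {y=-2, z=-20}
  after event 5 (t=38: SET y = 35): {y=35, z=-20}
  after event 6 (t=39: INC z by 6): {y=35, z=-14}
  after event 7 (t=41: INC x by 8): {x=8, y=35, z=-14}
  after event 8 (t=44: INC z by 9): {x=8, y=35, z=-5}
  after event 9 (t=52: DEC z by 3): {x=8, y=35, z=-8}
  after event 10 (t=60: SET z = 22): {x=8, y=35, z=22}
  after event 11 (t=67: SET x = 5): {x=5, y=35, z=22}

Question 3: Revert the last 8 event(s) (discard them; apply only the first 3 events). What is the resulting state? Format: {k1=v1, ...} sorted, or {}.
Answer: {y=-2, z=-11}

Derivation:
Keep first 3 events (discard last 8):
  after event 1 (t=7: SET y = 36): {y=36}
  after event 2 (t=17: SET z = -11): {y=36, z=-11}
  after event 3 (t=26: SET y = -2): {y=-2, z=-11}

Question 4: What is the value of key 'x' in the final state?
Answer: 5

Derivation:
Track key 'x' through all 11 events:
  event 1 (t=7: SET y = 36): x unchanged
  event 2 (t=17: SET z = -11): x unchanged
  event 3 (t=26: SET y = -2): x unchanged
  event 4 (t=31: DEC z by 9): x unchanged
  event 5 (t=38: SET y = 35): x unchanged
  event 6 (t=39: INC z by 6): x unchanged
  event 7 (t=41: INC x by 8): x (absent) -> 8
  event 8 (t=44: INC z by 9): x unchanged
  event 9 (t=52: DEC z by 3): x unchanged
  event 10 (t=60: SET z = 22): x unchanged
  event 11 (t=67: SET x = 5): x 8 -> 5
Final: x = 5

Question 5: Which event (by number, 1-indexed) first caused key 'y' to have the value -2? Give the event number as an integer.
Looking for first event where y becomes -2:
  event 1: y = 36
  event 2: y = 36
  event 3: y 36 -> -2  <-- first match

Answer: 3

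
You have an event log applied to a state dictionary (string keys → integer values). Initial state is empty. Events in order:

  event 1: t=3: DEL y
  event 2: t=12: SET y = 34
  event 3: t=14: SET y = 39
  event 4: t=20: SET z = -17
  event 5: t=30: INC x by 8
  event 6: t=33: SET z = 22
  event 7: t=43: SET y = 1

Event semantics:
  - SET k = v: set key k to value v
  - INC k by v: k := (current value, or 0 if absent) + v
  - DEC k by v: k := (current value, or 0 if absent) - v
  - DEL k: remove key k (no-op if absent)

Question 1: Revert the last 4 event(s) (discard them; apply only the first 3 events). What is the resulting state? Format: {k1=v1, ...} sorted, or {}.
Answer: {y=39}

Derivation:
Keep first 3 events (discard last 4):
  after event 1 (t=3: DEL y): {}
  after event 2 (t=12: SET y = 34): {y=34}
  after event 3 (t=14: SET y = 39): {y=39}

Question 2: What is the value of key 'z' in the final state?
Answer: 22

Derivation:
Track key 'z' through all 7 events:
  event 1 (t=3: DEL y): z unchanged
  event 2 (t=12: SET y = 34): z unchanged
  event 3 (t=14: SET y = 39): z unchanged
  event 4 (t=20: SET z = -17): z (absent) -> -17
  event 5 (t=30: INC x by 8): z unchanged
  event 6 (t=33: SET z = 22): z -17 -> 22
  event 7 (t=43: SET y = 1): z unchanged
Final: z = 22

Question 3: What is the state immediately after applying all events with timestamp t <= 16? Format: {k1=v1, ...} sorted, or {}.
Answer: {y=39}

Derivation:
Apply events with t <= 16 (3 events):
  after event 1 (t=3: DEL y): {}
  after event 2 (t=12: SET y = 34): {y=34}
  after event 3 (t=14: SET y = 39): {y=39}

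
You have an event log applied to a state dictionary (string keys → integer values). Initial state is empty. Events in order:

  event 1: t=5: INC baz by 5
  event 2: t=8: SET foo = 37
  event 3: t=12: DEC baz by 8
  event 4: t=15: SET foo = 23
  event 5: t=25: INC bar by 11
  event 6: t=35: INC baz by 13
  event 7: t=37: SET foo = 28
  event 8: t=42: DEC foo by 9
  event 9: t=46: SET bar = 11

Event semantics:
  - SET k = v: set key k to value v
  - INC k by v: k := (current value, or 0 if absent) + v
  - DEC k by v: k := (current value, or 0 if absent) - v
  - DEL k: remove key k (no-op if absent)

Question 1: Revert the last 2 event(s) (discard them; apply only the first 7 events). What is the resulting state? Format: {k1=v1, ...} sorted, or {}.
Answer: {bar=11, baz=10, foo=28}

Derivation:
Keep first 7 events (discard last 2):
  after event 1 (t=5: INC baz by 5): {baz=5}
  after event 2 (t=8: SET foo = 37): {baz=5, foo=37}
  after event 3 (t=12: DEC baz by 8): {baz=-3, foo=37}
  after event 4 (t=15: SET foo = 23): {baz=-3, foo=23}
  after event 5 (t=25: INC bar by 11): {bar=11, baz=-3, foo=23}
  after event 6 (t=35: INC baz by 13): {bar=11, baz=10, foo=23}
  after event 7 (t=37: SET foo = 28): {bar=11, baz=10, foo=28}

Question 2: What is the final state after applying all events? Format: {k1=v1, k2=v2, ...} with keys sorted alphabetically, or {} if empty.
Answer: {bar=11, baz=10, foo=19}

Derivation:
  after event 1 (t=5: INC baz by 5): {baz=5}
  after event 2 (t=8: SET foo = 37): {baz=5, foo=37}
  after event 3 (t=12: DEC baz by 8): {baz=-3, foo=37}
  after event 4 (t=15: SET foo = 23): {baz=-3, foo=23}
  after event 5 (t=25: INC bar by 11): {bar=11, baz=-3, foo=23}
  after event 6 (t=35: INC baz by 13): {bar=11, baz=10, foo=23}
  after event 7 (t=37: SET foo = 28): {bar=11, baz=10, foo=28}
  after event 8 (t=42: DEC foo by 9): {bar=11, baz=10, foo=19}
  after event 9 (t=46: SET bar = 11): {bar=11, baz=10, foo=19}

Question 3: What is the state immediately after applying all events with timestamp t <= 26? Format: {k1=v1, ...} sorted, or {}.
Answer: {bar=11, baz=-3, foo=23}

Derivation:
Apply events with t <= 26 (5 events):
  after event 1 (t=5: INC baz by 5): {baz=5}
  after event 2 (t=8: SET foo = 37): {baz=5, foo=37}
  after event 3 (t=12: DEC baz by 8): {baz=-3, foo=37}
  after event 4 (t=15: SET foo = 23): {baz=-3, foo=23}
  after event 5 (t=25: INC bar by 11): {bar=11, baz=-3, foo=23}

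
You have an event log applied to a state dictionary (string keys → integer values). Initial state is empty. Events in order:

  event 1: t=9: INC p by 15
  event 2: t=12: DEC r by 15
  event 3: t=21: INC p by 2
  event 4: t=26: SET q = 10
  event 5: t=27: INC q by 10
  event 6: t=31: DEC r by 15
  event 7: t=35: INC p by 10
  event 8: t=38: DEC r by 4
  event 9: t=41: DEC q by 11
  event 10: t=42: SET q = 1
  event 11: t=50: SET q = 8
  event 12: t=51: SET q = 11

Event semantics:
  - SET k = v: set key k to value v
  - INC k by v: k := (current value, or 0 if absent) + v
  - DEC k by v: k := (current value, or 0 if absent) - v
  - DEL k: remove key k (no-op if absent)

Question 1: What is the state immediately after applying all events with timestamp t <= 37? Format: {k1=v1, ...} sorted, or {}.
Apply events with t <= 37 (7 events):
  after event 1 (t=9: INC p by 15): {p=15}
  after event 2 (t=12: DEC r by 15): {p=15, r=-15}
  after event 3 (t=21: INC p by 2): {p=17, r=-15}
  after event 4 (t=26: SET q = 10): {p=17, q=10, r=-15}
  after event 5 (t=27: INC q by 10): {p=17, q=20, r=-15}
  after event 6 (t=31: DEC r by 15): {p=17, q=20, r=-30}
  after event 7 (t=35: INC p by 10): {p=27, q=20, r=-30}

Answer: {p=27, q=20, r=-30}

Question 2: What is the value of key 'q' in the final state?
Answer: 11

Derivation:
Track key 'q' through all 12 events:
  event 1 (t=9: INC p by 15): q unchanged
  event 2 (t=12: DEC r by 15): q unchanged
  event 3 (t=21: INC p by 2): q unchanged
  event 4 (t=26: SET q = 10): q (absent) -> 10
  event 5 (t=27: INC q by 10): q 10 -> 20
  event 6 (t=31: DEC r by 15): q unchanged
  event 7 (t=35: INC p by 10): q unchanged
  event 8 (t=38: DEC r by 4): q unchanged
  event 9 (t=41: DEC q by 11): q 20 -> 9
  event 10 (t=42: SET q = 1): q 9 -> 1
  event 11 (t=50: SET q = 8): q 1 -> 8
  event 12 (t=51: SET q = 11): q 8 -> 11
Final: q = 11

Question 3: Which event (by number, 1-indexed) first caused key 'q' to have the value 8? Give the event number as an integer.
Looking for first event where q becomes 8:
  event 4: q = 10
  event 5: q = 20
  event 6: q = 20
  event 7: q = 20
  event 8: q = 20
  event 9: q = 9
  event 10: q = 1
  event 11: q 1 -> 8  <-- first match

Answer: 11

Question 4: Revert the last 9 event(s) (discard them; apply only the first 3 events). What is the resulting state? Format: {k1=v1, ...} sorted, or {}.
Answer: {p=17, r=-15}

Derivation:
Keep first 3 events (discard last 9):
  after event 1 (t=9: INC p by 15): {p=15}
  after event 2 (t=12: DEC r by 15): {p=15, r=-15}
  after event 3 (t=21: INC p by 2): {p=17, r=-15}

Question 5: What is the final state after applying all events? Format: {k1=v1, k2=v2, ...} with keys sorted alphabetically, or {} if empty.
Answer: {p=27, q=11, r=-34}

Derivation:
  after event 1 (t=9: INC p by 15): {p=15}
  after event 2 (t=12: DEC r by 15): {p=15, r=-15}
  after event 3 (t=21: INC p by 2): {p=17, r=-15}
  after event 4 (t=26: SET q = 10): {p=17, q=10, r=-15}
  after event 5 (t=27: INC q by 10): {p=17, q=20, r=-15}
  after event 6 (t=31: DEC r by 15): {p=17, q=20, r=-30}
  after event 7 (t=35: INC p by 10): {p=27, q=20, r=-30}
  after event 8 (t=38: DEC r by 4): {p=27, q=20, r=-34}
  after event 9 (t=41: DEC q by 11): {p=27, q=9, r=-34}
  after event 10 (t=42: SET q = 1): {p=27, q=1, r=-34}
  after event 11 (t=50: SET q = 8): {p=27, q=8, r=-34}
  after event 12 (t=51: SET q = 11): {p=27, q=11, r=-34}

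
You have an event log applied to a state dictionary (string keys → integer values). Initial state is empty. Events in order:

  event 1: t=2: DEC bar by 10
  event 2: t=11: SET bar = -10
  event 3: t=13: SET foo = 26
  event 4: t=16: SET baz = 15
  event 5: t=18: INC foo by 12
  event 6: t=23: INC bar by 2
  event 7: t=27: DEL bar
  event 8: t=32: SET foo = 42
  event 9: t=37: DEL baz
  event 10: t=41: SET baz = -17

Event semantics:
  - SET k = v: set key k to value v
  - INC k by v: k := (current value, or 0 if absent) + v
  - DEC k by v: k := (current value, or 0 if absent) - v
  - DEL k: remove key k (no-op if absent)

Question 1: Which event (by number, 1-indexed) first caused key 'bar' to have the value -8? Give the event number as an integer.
Looking for first event where bar becomes -8:
  event 1: bar = -10
  event 2: bar = -10
  event 3: bar = -10
  event 4: bar = -10
  event 5: bar = -10
  event 6: bar -10 -> -8  <-- first match

Answer: 6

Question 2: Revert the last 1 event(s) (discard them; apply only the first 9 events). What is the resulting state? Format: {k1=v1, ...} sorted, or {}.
Keep first 9 events (discard last 1):
  after event 1 (t=2: DEC bar by 10): {bar=-10}
  after event 2 (t=11: SET bar = -10): {bar=-10}
  after event 3 (t=13: SET foo = 26): {bar=-10, foo=26}
  after event 4 (t=16: SET baz = 15): {bar=-10, baz=15, foo=26}
  after event 5 (t=18: INC foo by 12): {bar=-10, baz=15, foo=38}
  after event 6 (t=23: INC bar by 2): {bar=-8, baz=15, foo=38}
  after event 7 (t=27: DEL bar): {baz=15, foo=38}
  after event 8 (t=32: SET foo = 42): {baz=15, foo=42}
  after event 9 (t=37: DEL baz): {foo=42}

Answer: {foo=42}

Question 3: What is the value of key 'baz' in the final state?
Answer: -17

Derivation:
Track key 'baz' through all 10 events:
  event 1 (t=2: DEC bar by 10): baz unchanged
  event 2 (t=11: SET bar = -10): baz unchanged
  event 3 (t=13: SET foo = 26): baz unchanged
  event 4 (t=16: SET baz = 15): baz (absent) -> 15
  event 5 (t=18: INC foo by 12): baz unchanged
  event 6 (t=23: INC bar by 2): baz unchanged
  event 7 (t=27: DEL bar): baz unchanged
  event 8 (t=32: SET foo = 42): baz unchanged
  event 9 (t=37: DEL baz): baz 15 -> (absent)
  event 10 (t=41: SET baz = -17): baz (absent) -> -17
Final: baz = -17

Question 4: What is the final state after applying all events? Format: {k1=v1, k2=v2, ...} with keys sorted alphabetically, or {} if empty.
Answer: {baz=-17, foo=42}

Derivation:
  after event 1 (t=2: DEC bar by 10): {bar=-10}
  after event 2 (t=11: SET bar = -10): {bar=-10}
  after event 3 (t=13: SET foo = 26): {bar=-10, foo=26}
  after event 4 (t=16: SET baz = 15): {bar=-10, baz=15, foo=26}
  after event 5 (t=18: INC foo by 12): {bar=-10, baz=15, foo=38}
  after event 6 (t=23: INC bar by 2): {bar=-8, baz=15, foo=38}
  after event 7 (t=27: DEL bar): {baz=15, foo=38}
  after event 8 (t=32: SET foo = 42): {baz=15, foo=42}
  after event 9 (t=37: DEL baz): {foo=42}
  after event 10 (t=41: SET baz = -17): {baz=-17, foo=42}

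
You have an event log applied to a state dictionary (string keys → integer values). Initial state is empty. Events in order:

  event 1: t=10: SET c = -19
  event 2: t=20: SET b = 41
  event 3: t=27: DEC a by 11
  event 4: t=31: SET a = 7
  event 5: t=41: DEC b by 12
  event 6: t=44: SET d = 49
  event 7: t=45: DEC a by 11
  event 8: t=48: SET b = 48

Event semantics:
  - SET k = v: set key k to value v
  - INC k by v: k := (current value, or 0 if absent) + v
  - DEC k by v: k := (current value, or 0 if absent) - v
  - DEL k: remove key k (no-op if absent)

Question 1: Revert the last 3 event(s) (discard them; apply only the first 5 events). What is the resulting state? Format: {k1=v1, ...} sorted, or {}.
Answer: {a=7, b=29, c=-19}

Derivation:
Keep first 5 events (discard last 3):
  after event 1 (t=10: SET c = -19): {c=-19}
  after event 2 (t=20: SET b = 41): {b=41, c=-19}
  after event 3 (t=27: DEC a by 11): {a=-11, b=41, c=-19}
  after event 4 (t=31: SET a = 7): {a=7, b=41, c=-19}
  after event 5 (t=41: DEC b by 12): {a=7, b=29, c=-19}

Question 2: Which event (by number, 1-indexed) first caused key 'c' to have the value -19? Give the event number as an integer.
Looking for first event where c becomes -19:
  event 1: c (absent) -> -19  <-- first match

Answer: 1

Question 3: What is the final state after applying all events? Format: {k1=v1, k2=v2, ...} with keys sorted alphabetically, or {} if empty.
  after event 1 (t=10: SET c = -19): {c=-19}
  after event 2 (t=20: SET b = 41): {b=41, c=-19}
  after event 3 (t=27: DEC a by 11): {a=-11, b=41, c=-19}
  after event 4 (t=31: SET a = 7): {a=7, b=41, c=-19}
  after event 5 (t=41: DEC b by 12): {a=7, b=29, c=-19}
  after event 6 (t=44: SET d = 49): {a=7, b=29, c=-19, d=49}
  after event 7 (t=45: DEC a by 11): {a=-4, b=29, c=-19, d=49}
  after event 8 (t=48: SET b = 48): {a=-4, b=48, c=-19, d=49}

Answer: {a=-4, b=48, c=-19, d=49}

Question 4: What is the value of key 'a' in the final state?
Answer: -4

Derivation:
Track key 'a' through all 8 events:
  event 1 (t=10: SET c = -19): a unchanged
  event 2 (t=20: SET b = 41): a unchanged
  event 3 (t=27: DEC a by 11): a (absent) -> -11
  event 4 (t=31: SET a = 7): a -11 -> 7
  event 5 (t=41: DEC b by 12): a unchanged
  event 6 (t=44: SET d = 49): a unchanged
  event 7 (t=45: DEC a by 11): a 7 -> -4
  event 8 (t=48: SET b = 48): a unchanged
Final: a = -4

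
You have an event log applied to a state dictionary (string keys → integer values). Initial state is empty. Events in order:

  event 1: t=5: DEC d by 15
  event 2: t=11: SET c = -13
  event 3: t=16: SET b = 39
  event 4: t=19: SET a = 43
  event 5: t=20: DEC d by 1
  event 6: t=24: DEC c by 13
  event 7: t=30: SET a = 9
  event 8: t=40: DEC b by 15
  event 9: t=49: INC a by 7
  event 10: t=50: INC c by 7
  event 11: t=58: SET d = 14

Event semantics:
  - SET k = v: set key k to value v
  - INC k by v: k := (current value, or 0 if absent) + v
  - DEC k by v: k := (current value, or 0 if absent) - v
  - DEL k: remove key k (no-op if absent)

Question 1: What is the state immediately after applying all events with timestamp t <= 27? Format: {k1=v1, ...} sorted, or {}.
Apply events with t <= 27 (6 events):
  after event 1 (t=5: DEC d by 15): {d=-15}
  after event 2 (t=11: SET c = -13): {c=-13, d=-15}
  after event 3 (t=16: SET b = 39): {b=39, c=-13, d=-15}
  after event 4 (t=19: SET a = 43): {a=43, b=39, c=-13, d=-15}
  after event 5 (t=20: DEC d by 1): {a=43, b=39, c=-13, d=-16}
  after event 6 (t=24: DEC c by 13): {a=43, b=39, c=-26, d=-16}

Answer: {a=43, b=39, c=-26, d=-16}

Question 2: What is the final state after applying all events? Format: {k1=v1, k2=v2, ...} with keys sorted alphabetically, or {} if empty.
  after event 1 (t=5: DEC d by 15): {d=-15}
  after event 2 (t=11: SET c = -13): {c=-13, d=-15}
  after event 3 (t=16: SET b = 39): {b=39, c=-13, d=-15}
  after event 4 (t=19: SET a = 43): {a=43, b=39, c=-13, d=-15}
  after event 5 (t=20: DEC d by 1): {a=43, b=39, c=-13, d=-16}
  after event 6 (t=24: DEC c by 13): {a=43, b=39, c=-26, d=-16}
  after event 7 (t=30: SET a = 9): {a=9, b=39, c=-26, d=-16}
  after event 8 (t=40: DEC b by 15): {a=9, b=24, c=-26, d=-16}
  after event 9 (t=49: INC a by 7): {a=16, b=24, c=-26, d=-16}
  after event 10 (t=50: INC c by 7): {a=16, b=24, c=-19, d=-16}
  after event 11 (t=58: SET d = 14): {a=16, b=24, c=-19, d=14}

Answer: {a=16, b=24, c=-19, d=14}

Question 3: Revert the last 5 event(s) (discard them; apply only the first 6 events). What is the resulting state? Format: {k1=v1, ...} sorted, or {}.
Answer: {a=43, b=39, c=-26, d=-16}

Derivation:
Keep first 6 events (discard last 5):
  after event 1 (t=5: DEC d by 15): {d=-15}
  after event 2 (t=11: SET c = -13): {c=-13, d=-15}
  after event 3 (t=16: SET b = 39): {b=39, c=-13, d=-15}
  after event 4 (t=19: SET a = 43): {a=43, b=39, c=-13, d=-15}
  after event 5 (t=20: DEC d by 1): {a=43, b=39, c=-13, d=-16}
  after event 6 (t=24: DEC c by 13): {a=43, b=39, c=-26, d=-16}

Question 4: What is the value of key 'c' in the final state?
Track key 'c' through all 11 events:
  event 1 (t=5: DEC d by 15): c unchanged
  event 2 (t=11: SET c = -13): c (absent) -> -13
  event 3 (t=16: SET b = 39): c unchanged
  event 4 (t=19: SET a = 43): c unchanged
  event 5 (t=20: DEC d by 1): c unchanged
  event 6 (t=24: DEC c by 13): c -13 -> -26
  event 7 (t=30: SET a = 9): c unchanged
  event 8 (t=40: DEC b by 15): c unchanged
  event 9 (t=49: INC a by 7): c unchanged
  event 10 (t=50: INC c by 7): c -26 -> -19
  event 11 (t=58: SET d = 14): c unchanged
Final: c = -19

Answer: -19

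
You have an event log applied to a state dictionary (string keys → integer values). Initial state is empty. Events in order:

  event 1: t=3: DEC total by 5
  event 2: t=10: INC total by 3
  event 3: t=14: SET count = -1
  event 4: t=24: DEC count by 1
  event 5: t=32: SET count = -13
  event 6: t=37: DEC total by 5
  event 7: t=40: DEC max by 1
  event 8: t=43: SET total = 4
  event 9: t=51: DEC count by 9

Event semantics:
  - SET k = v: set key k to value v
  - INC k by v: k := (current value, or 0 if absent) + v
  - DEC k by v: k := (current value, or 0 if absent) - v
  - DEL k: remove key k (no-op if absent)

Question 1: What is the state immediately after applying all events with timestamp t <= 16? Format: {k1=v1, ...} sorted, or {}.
Answer: {count=-1, total=-2}

Derivation:
Apply events with t <= 16 (3 events):
  after event 1 (t=3: DEC total by 5): {total=-5}
  after event 2 (t=10: INC total by 3): {total=-2}
  after event 3 (t=14: SET count = -1): {count=-1, total=-2}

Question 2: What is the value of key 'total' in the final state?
Track key 'total' through all 9 events:
  event 1 (t=3: DEC total by 5): total (absent) -> -5
  event 2 (t=10: INC total by 3): total -5 -> -2
  event 3 (t=14: SET count = -1): total unchanged
  event 4 (t=24: DEC count by 1): total unchanged
  event 5 (t=32: SET count = -13): total unchanged
  event 6 (t=37: DEC total by 5): total -2 -> -7
  event 7 (t=40: DEC max by 1): total unchanged
  event 8 (t=43: SET total = 4): total -7 -> 4
  event 9 (t=51: DEC count by 9): total unchanged
Final: total = 4

Answer: 4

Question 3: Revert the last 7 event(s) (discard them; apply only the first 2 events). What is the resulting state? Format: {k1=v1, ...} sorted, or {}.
Answer: {total=-2}

Derivation:
Keep first 2 events (discard last 7):
  after event 1 (t=3: DEC total by 5): {total=-5}
  after event 2 (t=10: INC total by 3): {total=-2}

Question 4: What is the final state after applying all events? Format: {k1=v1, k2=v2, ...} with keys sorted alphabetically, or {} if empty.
Answer: {count=-22, max=-1, total=4}

Derivation:
  after event 1 (t=3: DEC total by 5): {total=-5}
  after event 2 (t=10: INC total by 3): {total=-2}
  after event 3 (t=14: SET count = -1): {count=-1, total=-2}
  after event 4 (t=24: DEC count by 1): {count=-2, total=-2}
  after event 5 (t=32: SET count = -13): {count=-13, total=-2}
  after event 6 (t=37: DEC total by 5): {count=-13, total=-7}
  after event 7 (t=40: DEC max by 1): {count=-13, max=-1, total=-7}
  after event 8 (t=43: SET total = 4): {count=-13, max=-1, total=4}
  after event 9 (t=51: DEC count by 9): {count=-22, max=-1, total=4}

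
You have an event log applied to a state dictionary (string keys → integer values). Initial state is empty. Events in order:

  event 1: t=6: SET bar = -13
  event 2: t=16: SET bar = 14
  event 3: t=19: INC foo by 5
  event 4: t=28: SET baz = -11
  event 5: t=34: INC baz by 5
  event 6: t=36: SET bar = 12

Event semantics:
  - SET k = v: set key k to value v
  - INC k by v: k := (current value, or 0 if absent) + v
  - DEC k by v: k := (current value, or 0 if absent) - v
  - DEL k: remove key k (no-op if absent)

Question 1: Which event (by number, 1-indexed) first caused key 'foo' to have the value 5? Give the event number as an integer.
Looking for first event where foo becomes 5:
  event 3: foo (absent) -> 5  <-- first match

Answer: 3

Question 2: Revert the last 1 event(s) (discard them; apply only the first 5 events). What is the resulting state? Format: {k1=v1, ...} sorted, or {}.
Answer: {bar=14, baz=-6, foo=5}

Derivation:
Keep first 5 events (discard last 1):
  after event 1 (t=6: SET bar = -13): {bar=-13}
  after event 2 (t=16: SET bar = 14): {bar=14}
  after event 3 (t=19: INC foo by 5): {bar=14, foo=5}
  after event 4 (t=28: SET baz = -11): {bar=14, baz=-11, foo=5}
  after event 5 (t=34: INC baz by 5): {bar=14, baz=-6, foo=5}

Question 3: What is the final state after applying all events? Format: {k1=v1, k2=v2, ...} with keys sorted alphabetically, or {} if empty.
  after event 1 (t=6: SET bar = -13): {bar=-13}
  after event 2 (t=16: SET bar = 14): {bar=14}
  after event 3 (t=19: INC foo by 5): {bar=14, foo=5}
  after event 4 (t=28: SET baz = -11): {bar=14, baz=-11, foo=5}
  after event 5 (t=34: INC baz by 5): {bar=14, baz=-6, foo=5}
  after event 6 (t=36: SET bar = 12): {bar=12, baz=-6, foo=5}

Answer: {bar=12, baz=-6, foo=5}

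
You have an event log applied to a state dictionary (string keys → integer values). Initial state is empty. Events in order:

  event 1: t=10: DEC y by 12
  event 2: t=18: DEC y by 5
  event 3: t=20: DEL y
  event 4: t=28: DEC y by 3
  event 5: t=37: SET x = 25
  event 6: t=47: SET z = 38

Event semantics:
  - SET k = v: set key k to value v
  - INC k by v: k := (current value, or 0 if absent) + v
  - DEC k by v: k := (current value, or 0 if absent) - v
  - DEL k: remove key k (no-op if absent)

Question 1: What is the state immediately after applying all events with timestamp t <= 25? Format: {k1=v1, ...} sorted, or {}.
Answer: {}

Derivation:
Apply events with t <= 25 (3 events):
  after event 1 (t=10: DEC y by 12): {y=-12}
  after event 2 (t=18: DEC y by 5): {y=-17}
  after event 3 (t=20: DEL y): {}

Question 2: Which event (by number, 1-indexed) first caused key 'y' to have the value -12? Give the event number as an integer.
Looking for first event where y becomes -12:
  event 1: y (absent) -> -12  <-- first match

Answer: 1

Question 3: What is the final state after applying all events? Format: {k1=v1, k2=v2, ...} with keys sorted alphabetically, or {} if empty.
  after event 1 (t=10: DEC y by 12): {y=-12}
  after event 2 (t=18: DEC y by 5): {y=-17}
  after event 3 (t=20: DEL y): {}
  after event 4 (t=28: DEC y by 3): {y=-3}
  after event 5 (t=37: SET x = 25): {x=25, y=-3}
  after event 6 (t=47: SET z = 38): {x=25, y=-3, z=38}

Answer: {x=25, y=-3, z=38}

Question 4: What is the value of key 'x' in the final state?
Track key 'x' through all 6 events:
  event 1 (t=10: DEC y by 12): x unchanged
  event 2 (t=18: DEC y by 5): x unchanged
  event 3 (t=20: DEL y): x unchanged
  event 4 (t=28: DEC y by 3): x unchanged
  event 5 (t=37: SET x = 25): x (absent) -> 25
  event 6 (t=47: SET z = 38): x unchanged
Final: x = 25

Answer: 25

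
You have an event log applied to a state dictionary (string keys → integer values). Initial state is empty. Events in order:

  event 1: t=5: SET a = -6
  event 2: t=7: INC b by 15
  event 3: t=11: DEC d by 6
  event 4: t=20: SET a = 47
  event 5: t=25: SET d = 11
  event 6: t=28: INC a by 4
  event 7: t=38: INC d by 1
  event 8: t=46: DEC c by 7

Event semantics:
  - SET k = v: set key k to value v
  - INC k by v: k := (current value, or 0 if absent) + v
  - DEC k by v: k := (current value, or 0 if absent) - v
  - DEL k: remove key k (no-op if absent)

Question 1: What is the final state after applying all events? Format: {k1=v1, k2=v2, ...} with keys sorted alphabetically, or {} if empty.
  after event 1 (t=5: SET a = -6): {a=-6}
  after event 2 (t=7: INC b by 15): {a=-6, b=15}
  after event 3 (t=11: DEC d by 6): {a=-6, b=15, d=-6}
  after event 4 (t=20: SET a = 47): {a=47, b=15, d=-6}
  after event 5 (t=25: SET d = 11): {a=47, b=15, d=11}
  after event 6 (t=28: INC a by 4): {a=51, b=15, d=11}
  after event 7 (t=38: INC d by 1): {a=51, b=15, d=12}
  after event 8 (t=46: DEC c by 7): {a=51, b=15, c=-7, d=12}

Answer: {a=51, b=15, c=-7, d=12}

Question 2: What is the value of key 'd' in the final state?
Track key 'd' through all 8 events:
  event 1 (t=5: SET a = -6): d unchanged
  event 2 (t=7: INC b by 15): d unchanged
  event 3 (t=11: DEC d by 6): d (absent) -> -6
  event 4 (t=20: SET a = 47): d unchanged
  event 5 (t=25: SET d = 11): d -6 -> 11
  event 6 (t=28: INC a by 4): d unchanged
  event 7 (t=38: INC d by 1): d 11 -> 12
  event 8 (t=46: DEC c by 7): d unchanged
Final: d = 12

Answer: 12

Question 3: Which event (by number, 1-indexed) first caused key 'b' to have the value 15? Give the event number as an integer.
Answer: 2

Derivation:
Looking for first event where b becomes 15:
  event 2: b (absent) -> 15  <-- first match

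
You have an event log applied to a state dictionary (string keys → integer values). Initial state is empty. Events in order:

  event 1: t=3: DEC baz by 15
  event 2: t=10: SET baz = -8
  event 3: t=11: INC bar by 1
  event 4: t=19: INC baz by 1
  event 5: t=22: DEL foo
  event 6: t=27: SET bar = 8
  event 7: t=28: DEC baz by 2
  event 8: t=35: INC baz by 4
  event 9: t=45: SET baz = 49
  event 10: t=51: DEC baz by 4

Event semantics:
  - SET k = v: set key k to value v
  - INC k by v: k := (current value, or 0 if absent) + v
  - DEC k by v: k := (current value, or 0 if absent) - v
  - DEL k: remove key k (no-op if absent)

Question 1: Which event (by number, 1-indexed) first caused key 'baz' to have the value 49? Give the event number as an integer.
Answer: 9

Derivation:
Looking for first event where baz becomes 49:
  event 1: baz = -15
  event 2: baz = -8
  event 3: baz = -8
  event 4: baz = -7
  event 5: baz = -7
  event 6: baz = -7
  event 7: baz = -9
  event 8: baz = -5
  event 9: baz -5 -> 49  <-- first match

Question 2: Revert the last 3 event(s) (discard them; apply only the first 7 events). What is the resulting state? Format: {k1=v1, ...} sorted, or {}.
Answer: {bar=8, baz=-9}

Derivation:
Keep first 7 events (discard last 3):
  after event 1 (t=3: DEC baz by 15): {baz=-15}
  after event 2 (t=10: SET baz = -8): {baz=-8}
  after event 3 (t=11: INC bar by 1): {bar=1, baz=-8}
  after event 4 (t=19: INC baz by 1): {bar=1, baz=-7}
  after event 5 (t=22: DEL foo): {bar=1, baz=-7}
  after event 6 (t=27: SET bar = 8): {bar=8, baz=-7}
  after event 7 (t=28: DEC baz by 2): {bar=8, baz=-9}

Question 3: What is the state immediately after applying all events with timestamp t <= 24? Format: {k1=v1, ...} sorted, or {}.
Answer: {bar=1, baz=-7}

Derivation:
Apply events with t <= 24 (5 events):
  after event 1 (t=3: DEC baz by 15): {baz=-15}
  after event 2 (t=10: SET baz = -8): {baz=-8}
  after event 3 (t=11: INC bar by 1): {bar=1, baz=-8}
  after event 4 (t=19: INC baz by 1): {bar=1, baz=-7}
  after event 5 (t=22: DEL foo): {bar=1, baz=-7}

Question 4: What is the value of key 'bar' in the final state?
Answer: 8

Derivation:
Track key 'bar' through all 10 events:
  event 1 (t=3: DEC baz by 15): bar unchanged
  event 2 (t=10: SET baz = -8): bar unchanged
  event 3 (t=11: INC bar by 1): bar (absent) -> 1
  event 4 (t=19: INC baz by 1): bar unchanged
  event 5 (t=22: DEL foo): bar unchanged
  event 6 (t=27: SET bar = 8): bar 1 -> 8
  event 7 (t=28: DEC baz by 2): bar unchanged
  event 8 (t=35: INC baz by 4): bar unchanged
  event 9 (t=45: SET baz = 49): bar unchanged
  event 10 (t=51: DEC baz by 4): bar unchanged
Final: bar = 8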